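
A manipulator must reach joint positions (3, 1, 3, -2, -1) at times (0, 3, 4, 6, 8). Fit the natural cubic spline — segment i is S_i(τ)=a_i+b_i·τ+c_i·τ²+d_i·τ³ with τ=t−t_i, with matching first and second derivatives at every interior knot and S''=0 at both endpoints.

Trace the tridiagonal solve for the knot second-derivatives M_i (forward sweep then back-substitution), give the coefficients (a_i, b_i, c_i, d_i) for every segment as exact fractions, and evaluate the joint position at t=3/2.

  seg 0: a=3 b=-1061/516 c=0 d=239/1548
  seg 1: a=1 b=545/258 c=239/172 d=-775/516
  seg 2: a=3 b=199/516 c=-134/43 d=1727/2064
  seg 3: a=-2 b=-263/129 c=655/344 d=-655/2064
S(3/2) = 601/1376

Δ: Δ0=-2/3, Δ1=2, Δ2=-5/2, Δ3=1/2
row 1: diag=8, rhs=16; c'=1/8, d'=2
row 2: denom=6−1·1/8=47/8; d'=(-27−1·2)/(47/8)=-232/47
row 3: denom=8−2·16/47=344/47; d'=(18−2·-232/47)/(344/47)=655/172
back: M3=655/172
back: M2=-232/47−16/47·655/172=-268/43
back: M1=2−1/8·-268/43=239/86
M: M0=0, M1=239/86, M2=-268/43, M3=655/172, M4=0
seg 0: a=3, c=M0/2=0, d=(M1−M0)/(6·3)=239/1548, b=Δ0−h0·(2M0+M1)/6=-1061/516
seg 1: a=1, c=M1/2=239/172, d=(M2−M1)/(6·1)=-775/516, b=Δ1−h1·(2M1+M2)/6=545/258
seg 2: a=3, c=M2/2=-134/43, d=(M3−M2)/(6·2)=1727/2064, b=Δ2−h2·(2M2+M3)/6=199/516
seg 3: a=-2, c=M3/2=655/344, d=(M4−M3)/(6·2)=-655/2064, b=Δ3−h3·(2M3+M4)/6=-263/129
t_q=3/2 → seg 0, τ=3/2; S=3+-1061/516·τ+0·τ²+239/1548·τ³=601/1376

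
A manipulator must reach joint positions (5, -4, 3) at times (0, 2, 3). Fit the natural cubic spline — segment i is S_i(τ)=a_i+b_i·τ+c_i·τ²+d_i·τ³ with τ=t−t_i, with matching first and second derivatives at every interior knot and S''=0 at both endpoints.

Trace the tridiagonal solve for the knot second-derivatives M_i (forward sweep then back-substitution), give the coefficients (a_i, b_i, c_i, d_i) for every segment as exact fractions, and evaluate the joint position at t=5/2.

  seg 0: a=5 b=-25/3 c=0 d=23/24
  seg 1: a=-4 b=19/6 c=23/4 d=-23/12
S(5/2) = -39/32

Δ: Δ0=-9/2, Δ1=7
row 1: diag=6, rhs=69; c'=1/6, d'=23/2
back: M1=23/2
M: M0=0, M1=23/2, M2=0
seg 0: a=5, c=M0/2=0, d=(M1−M0)/(6·2)=23/24, b=Δ0−h0·(2M0+M1)/6=-25/3
seg 1: a=-4, c=M1/2=23/4, d=(M2−M1)/(6·1)=-23/12, b=Δ1−h1·(2M1+M2)/6=19/6
t_q=5/2 → seg 1, τ=1/2; S=-4+19/6·τ+23/4·τ²+-23/12·τ³=-39/32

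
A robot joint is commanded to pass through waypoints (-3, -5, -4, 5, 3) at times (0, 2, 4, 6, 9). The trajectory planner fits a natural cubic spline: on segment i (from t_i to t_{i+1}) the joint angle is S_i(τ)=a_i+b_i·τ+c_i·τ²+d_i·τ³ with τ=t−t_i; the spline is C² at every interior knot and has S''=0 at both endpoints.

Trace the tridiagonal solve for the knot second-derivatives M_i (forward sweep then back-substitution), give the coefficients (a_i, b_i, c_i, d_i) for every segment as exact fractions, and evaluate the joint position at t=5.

Δ: Δ0=-1, Δ1=1/2, Δ2=9/2, Δ3=-2/3
row 1: diag=8, rhs=9; c'=1/4, d'=9/8
row 2: denom=8−2·1/4=15/2; d'=(24−2·9/8)/(15/2)=29/10
row 3: denom=10−2·4/15=142/15; d'=(-31−2·29/10)/(142/15)=-276/71
back: M3=-276/71
back: M2=29/10−4/15·-276/71=559/142
back: M1=9/8−1/4·559/142=10/71
M: M0=0, M1=10/71, M2=559/142, M3=-276/71, M4=0
seg 0: a=-3, c=M0/2=0, d=(M1−M0)/(6·2)=5/426, b=Δ0−h0·(2M0+M1)/6=-223/213
seg 1: a=-5, c=M1/2=5/71, d=(M2−M1)/(6·2)=539/1704, b=Δ1−h1·(2M1+M2)/6=-193/213
seg 2: a=-4, c=M2/2=559/284, d=(M3−M2)/(6·2)=-1111/1704, b=Δ2−h2·(2M2+M3)/6=1351/426
seg 3: a=5, c=M3/2=-138/71, d=(M4−M3)/(6·3)=46/213, b=Δ3−h3·(2M3+M4)/6=686/213
t_q=5 → seg 2, τ=1; S=-4+1351/426·τ+559/284·τ²+-1111/1704·τ³=277/568

  seg 0: a=-3 b=-223/213 c=0 d=5/426
  seg 1: a=-5 b=-193/213 c=5/71 d=539/1704
  seg 2: a=-4 b=1351/426 c=559/284 d=-1111/1704
  seg 3: a=5 b=686/213 c=-138/71 d=46/213
S(5) = 277/568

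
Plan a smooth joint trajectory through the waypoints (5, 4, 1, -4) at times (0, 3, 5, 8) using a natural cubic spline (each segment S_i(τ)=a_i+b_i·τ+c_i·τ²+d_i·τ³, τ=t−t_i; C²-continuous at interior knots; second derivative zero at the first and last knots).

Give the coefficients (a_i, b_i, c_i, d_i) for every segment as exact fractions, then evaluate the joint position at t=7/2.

Δ: Δ0=-1/3, Δ1=-3/2, Δ2=-5/3
row 1: diag=10, rhs=-7; c'=1/5, d'=-7/10
row 2: denom=10−2·1/5=48/5; d'=(-1−2·-7/10)/(48/5)=1/24
back: M2=1/24
back: M1=-7/10−1/5·1/24=-17/24
M: M0=0, M1=-17/24, M2=1/24, M3=0
seg 0: a=5, c=M0/2=0, d=(M1−M0)/(6·3)=-17/432, b=Δ0−h0·(2M0+M1)/6=1/48
seg 1: a=4, c=M1/2=-17/48, d=(M2−M1)/(6·2)=1/16, b=Δ1−h1·(2M1+M2)/6=-25/24
seg 2: a=1, c=M2/2=1/48, d=(M3−M2)/(6·3)=-1/432, b=Δ2−h2·(2M2+M3)/6=-41/24
t_q=7/2 → seg 1, τ=1/2; S=4+-25/24·τ+-17/48·τ²+1/16·τ³=435/128

  seg 0: a=5 b=1/48 c=0 d=-17/432
  seg 1: a=4 b=-25/24 c=-17/48 d=1/16
  seg 2: a=1 b=-41/24 c=1/48 d=-1/432
S(7/2) = 435/128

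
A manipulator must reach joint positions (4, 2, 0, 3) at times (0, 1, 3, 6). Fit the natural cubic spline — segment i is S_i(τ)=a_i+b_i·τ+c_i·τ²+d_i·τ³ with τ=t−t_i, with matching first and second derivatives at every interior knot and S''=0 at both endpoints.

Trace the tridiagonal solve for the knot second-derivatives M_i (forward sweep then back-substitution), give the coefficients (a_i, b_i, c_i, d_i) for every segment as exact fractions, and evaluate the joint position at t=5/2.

  seg 0: a=4 b=-59/28 c=0 d=3/28
  seg 1: a=2 b=-25/14 c=9/28 d=1/28
  seg 2: a=0 b=-1/14 c=15/28 d=-5/84
S(5/2) = 37/224

Δ: Δ0=-2, Δ1=-1, Δ2=1
row 1: diag=6, rhs=6; c'=1/3, d'=1
row 2: denom=10−2·1/3=28/3; d'=(12−2·1)/(28/3)=15/14
back: M2=15/14
back: M1=1−1/3·15/14=9/14
M: M0=0, M1=9/14, M2=15/14, M3=0
seg 0: a=4, c=M0/2=0, d=(M1−M0)/(6·1)=3/28, b=Δ0−h0·(2M0+M1)/6=-59/28
seg 1: a=2, c=M1/2=9/28, d=(M2−M1)/(6·2)=1/28, b=Δ1−h1·(2M1+M2)/6=-25/14
seg 2: a=0, c=M2/2=15/28, d=(M3−M2)/(6·3)=-5/84, b=Δ2−h2·(2M2+M3)/6=-1/14
t_q=5/2 → seg 1, τ=3/2; S=2+-25/14·τ+9/28·τ²+1/28·τ³=37/224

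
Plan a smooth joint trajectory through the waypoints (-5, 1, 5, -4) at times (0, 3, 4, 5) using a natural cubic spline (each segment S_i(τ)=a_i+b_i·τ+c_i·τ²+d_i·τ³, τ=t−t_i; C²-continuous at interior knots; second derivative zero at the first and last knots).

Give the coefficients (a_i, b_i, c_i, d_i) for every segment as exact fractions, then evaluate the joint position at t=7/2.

Δ: Δ0=2, Δ1=4, Δ2=-9
row 1: diag=8, rhs=12; c'=1/8, d'=3/2
row 2: denom=4−1·1/8=31/8; d'=(-78−1·3/2)/(31/8)=-636/31
back: M2=-636/31
back: M1=3/2−1/8·-636/31=126/31
M: M0=0, M1=126/31, M2=-636/31, M3=0
seg 0: a=-5, c=M0/2=0, d=(M1−M0)/(6·3)=7/31, b=Δ0−h0·(2M0+M1)/6=-1/31
seg 1: a=1, c=M1/2=63/31, d=(M2−M1)/(6·1)=-127/31, b=Δ1−h1·(2M1+M2)/6=188/31
seg 2: a=5, c=M2/2=-318/31, d=(M3−M2)/(6·1)=106/31, b=Δ2−h2·(2M2+M3)/6=-67/31
t_q=7/2 → seg 1, τ=1/2; S=1+188/31·τ+63/31·τ²+-127/31·τ³=999/248

  seg 0: a=-5 b=-1/31 c=0 d=7/31
  seg 1: a=1 b=188/31 c=63/31 d=-127/31
  seg 2: a=5 b=-67/31 c=-318/31 d=106/31
S(7/2) = 999/248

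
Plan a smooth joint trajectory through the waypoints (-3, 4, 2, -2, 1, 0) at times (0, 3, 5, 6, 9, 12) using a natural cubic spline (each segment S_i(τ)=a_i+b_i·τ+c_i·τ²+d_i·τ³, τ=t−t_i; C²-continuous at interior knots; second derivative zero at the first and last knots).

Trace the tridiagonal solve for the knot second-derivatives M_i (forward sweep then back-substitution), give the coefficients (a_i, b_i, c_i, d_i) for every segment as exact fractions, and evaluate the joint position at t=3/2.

  seg 0: a=-3 b=791/264 c=0 d=-175/2376
  seg 1: a=4 b=133/132 c=-175/264 d=-15/88
  seg 2: a=2 b=-487/132 c=-445/264 d=11/8
  seg 3: a=-2 b=-775/264 c=161/66 d=-893/2376
  seg 4: a=1 b=205/132 c=-83/88 d=83/792
S(3/2) = 877/704

Δ: Δ0=7/3, Δ1=-1, Δ2=-4, Δ3=1, Δ4=-1/3
row 1: diag=10, rhs=-20; c'=1/5, d'=-2
row 2: denom=6−2·1/5=28/5; d'=(-18−2·-2)/(28/5)=-5/2
row 3: denom=8−1·5/28=219/28; d'=(30−1·-5/2)/(219/28)=910/219
row 4: denom=12−3·28/73=792/73; d'=(-8−3·910/219)/(792/73)=-83/44
back: M4=-83/44
back: M3=910/219−28/73·-83/44=161/33
back: M2=-5/2−5/28·161/33=-445/132
back: M1=-2−1/5·-445/132=-175/132
M: M0=0, M1=-175/132, M2=-445/132, M3=161/33, M4=-83/44, M5=0
seg 0: a=-3, c=M0/2=0, d=(M1−M0)/(6·3)=-175/2376, b=Δ0−h0·(2M0+M1)/6=791/264
seg 1: a=4, c=M1/2=-175/264, d=(M2−M1)/(6·2)=-15/88, b=Δ1−h1·(2M1+M2)/6=133/132
seg 2: a=2, c=M2/2=-445/264, d=(M3−M2)/(6·1)=11/8, b=Δ2−h2·(2M2+M3)/6=-487/132
seg 3: a=-2, c=M3/2=161/66, d=(M4−M3)/(6·3)=-893/2376, b=Δ3−h3·(2M3+M4)/6=-775/264
seg 4: a=1, c=M4/2=-83/88, d=(M5−M4)/(6·3)=83/792, b=Δ4−h4·(2M4+M5)/6=205/132
t_q=3/2 → seg 0, τ=3/2; S=-3+791/264·τ+0·τ²+-175/2376·τ³=877/704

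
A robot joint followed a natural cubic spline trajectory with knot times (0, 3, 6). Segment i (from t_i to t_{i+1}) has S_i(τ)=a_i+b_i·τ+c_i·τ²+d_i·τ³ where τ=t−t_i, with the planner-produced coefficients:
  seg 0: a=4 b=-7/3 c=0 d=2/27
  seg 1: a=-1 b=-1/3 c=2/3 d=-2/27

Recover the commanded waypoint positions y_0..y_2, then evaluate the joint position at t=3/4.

y_0=4 y_1=-1 y_2=2
S(3/4) = 73/32

y_0 = S_0(0) = a_0 = 4
y_1 = S_1(0) = a_1 = -1
y_2 = S_1(3) = 2
t_q=3/4 is in segment 0 (τ=3/4); S_0(τ)=73/32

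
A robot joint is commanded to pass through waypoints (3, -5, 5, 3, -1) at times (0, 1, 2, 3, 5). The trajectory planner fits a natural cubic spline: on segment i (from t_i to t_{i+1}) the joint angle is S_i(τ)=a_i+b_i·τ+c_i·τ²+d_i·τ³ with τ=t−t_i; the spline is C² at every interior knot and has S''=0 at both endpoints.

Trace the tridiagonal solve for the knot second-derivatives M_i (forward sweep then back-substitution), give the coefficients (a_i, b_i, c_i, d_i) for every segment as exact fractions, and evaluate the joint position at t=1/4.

Δ: Δ0=-8, Δ1=10, Δ2=-2, Δ3=-2
row 1: diag=4, rhs=108; c'=1/4, d'=27
row 2: denom=4−1·1/4=15/4; d'=(-72−1·27)/(15/4)=-132/5
row 3: denom=6−1·4/15=86/15; d'=(0−1·-132/5)/(86/15)=198/43
back: M3=198/43
back: M2=-132/5−4/15·198/43=-1188/43
back: M1=27−1/4·-1188/43=1458/43
M: M0=0, M1=1458/43, M2=-1188/43, M3=198/43, M4=0
seg 0: a=3, c=M0/2=0, d=(M1−M0)/(6·1)=243/43, b=Δ0−h0·(2M0+M1)/6=-587/43
seg 1: a=-5, c=M1/2=729/43, d=(M2−M1)/(6·1)=-441/43, b=Δ1−h1·(2M1+M2)/6=142/43
seg 2: a=5, c=M2/2=-594/43, d=(M3−M2)/(6·1)=231/43, b=Δ2−h2·(2M2+M3)/6=277/43
seg 3: a=3, c=M3/2=99/43, d=(M4−M3)/(6·2)=-33/86, b=Δ3−h3·(2M3+M4)/6=-218/43
t_q=1/4 → seg 0, τ=1/4; S=3+-587/43·τ+0·τ²+243/43·τ³=-893/2752

  seg 0: a=3 b=-587/43 c=0 d=243/43
  seg 1: a=-5 b=142/43 c=729/43 d=-441/43
  seg 2: a=5 b=277/43 c=-594/43 d=231/43
  seg 3: a=3 b=-218/43 c=99/43 d=-33/86
S(1/4) = -893/2752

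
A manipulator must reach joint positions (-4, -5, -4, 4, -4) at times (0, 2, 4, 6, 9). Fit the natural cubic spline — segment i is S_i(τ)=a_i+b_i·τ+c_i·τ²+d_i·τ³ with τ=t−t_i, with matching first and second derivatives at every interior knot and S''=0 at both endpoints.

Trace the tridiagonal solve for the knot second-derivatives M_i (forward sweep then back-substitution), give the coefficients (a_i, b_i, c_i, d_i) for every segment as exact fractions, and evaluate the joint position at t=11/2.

  seg 0: a=-4 b=-91/213 c=0 d=-31/1704
  seg 1: a=-5 b=-275/426 c=-31/284 d=581/1704
  seg 2: a=-4 b=641/213 c=275/142 d=-307/426
  seg 3: a=4 b=449/213 c=-339/142 d=113/426
S(11/2) = 2771/1136

Δ: Δ0=-1/2, Δ1=1/2, Δ2=4, Δ3=-8/3
row 1: diag=8, rhs=6; c'=1/4, d'=3/4
row 2: denom=8−2·1/4=15/2; d'=(21−2·3/4)/(15/2)=13/5
row 3: denom=10−2·4/15=142/15; d'=(-40−2·13/5)/(142/15)=-339/71
back: M3=-339/71
back: M2=13/5−4/15·-339/71=275/71
back: M1=3/4−1/4·275/71=-31/142
M: M0=0, M1=-31/142, M2=275/71, M3=-339/71, M4=0
seg 0: a=-4, c=M0/2=0, d=(M1−M0)/(6·2)=-31/1704, b=Δ0−h0·(2M0+M1)/6=-91/213
seg 1: a=-5, c=M1/2=-31/284, d=(M2−M1)/(6·2)=581/1704, b=Δ1−h1·(2M1+M2)/6=-275/426
seg 2: a=-4, c=M2/2=275/142, d=(M3−M2)/(6·2)=-307/426, b=Δ2−h2·(2M2+M3)/6=641/213
seg 3: a=4, c=M3/2=-339/142, d=(M4−M3)/(6·3)=113/426, b=Δ3−h3·(2M3+M4)/6=449/213
t_q=11/2 → seg 2, τ=3/2; S=-4+641/213·τ+275/142·τ²+-307/426·τ³=2771/1136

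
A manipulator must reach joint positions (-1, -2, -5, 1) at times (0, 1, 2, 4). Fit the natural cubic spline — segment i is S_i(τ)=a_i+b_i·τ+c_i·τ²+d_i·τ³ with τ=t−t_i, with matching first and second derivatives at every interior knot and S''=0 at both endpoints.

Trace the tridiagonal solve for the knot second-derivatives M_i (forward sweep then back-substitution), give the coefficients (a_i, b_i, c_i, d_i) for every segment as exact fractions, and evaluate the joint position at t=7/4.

Δ: Δ0=-1, Δ1=-3, Δ2=3
row 1: diag=4, rhs=-12; c'=1/4, d'=-3
row 2: denom=6−1·1/4=23/4; d'=(36−1·-3)/(23/4)=156/23
back: M2=156/23
back: M1=-3−1/4·156/23=-108/23
M: M0=0, M1=-108/23, M2=156/23, M3=0
seg 0: a=-1, c=M0/2=0, d=(M1−M0)/(6·1)=-18/23, b=Δ0−h0·(2M0+M1)/6=-5/23
seg 1: a=-2, c=M1/2=-54/23, d=(M2−M1)/(6·1)=44/23, b=Δ1−h1·(2M1+M2)/6=-59/23
seg 2: a=-5, c=M2/2=78/23, d=(M3−M2)/(6·2)=-13/23, b=Δ2−h2·(2M2+M3)/6=-35/23
t_q=7/4 → seg 1, τ=3/4; S=-2+-59/23·τ+-54/23·τ²+44/23·τ³=-71/16

  seg 0: a=-1 b=-5/23 c=0 d=-18/23
  seg 1: a=-2 b=-59/23 c=-54/23 d=44/23
  seg 2: a=-5 b=-35/23 c=78/23 d=-13/23
S(7/4) = -71/16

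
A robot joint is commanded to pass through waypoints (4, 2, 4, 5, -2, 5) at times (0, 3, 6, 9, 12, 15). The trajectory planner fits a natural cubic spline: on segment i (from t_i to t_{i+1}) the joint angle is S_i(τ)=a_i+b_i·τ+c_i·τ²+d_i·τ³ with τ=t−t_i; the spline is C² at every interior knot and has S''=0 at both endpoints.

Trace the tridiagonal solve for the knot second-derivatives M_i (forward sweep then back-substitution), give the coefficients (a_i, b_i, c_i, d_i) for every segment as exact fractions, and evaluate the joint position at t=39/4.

Δ: Δ0=-2/3, Δ1=2/3, Δ2=1/3, Δ3=-7/3, Δ4=7/3
row 1: diag=12, rhs=8; c'=1/4, d'=2/3
row 2: denom=12−3·1/4=45/4; d'=(-2−3·2/3)/(45/4)=-16/45
row 3: denom=12−3·4/15=56/5; d'=(-16−3·-16/45)/(56/5)=-4/3
row 4: denom=12−3·15/56=627/56; d'=(28−3·-4/3)/(627/56)=1792/627
back: M4=1792/627
back: M3=-4/3−15/56·1792/627=-1316/627
back: M2=-16/45−4/15·-1316/627=128/627
back: M1=2/3−1/4·128/627=386/627
M: M0=0, M1=386/627, M2=128/627, M3=-1316/627, M4=1792/627, M5=0
seg 0: a=4, c=M0/2=0, d=(M1−M0)/(6·3)=193/5643, b=Δ0−h0·(2M0+M1)/6=-611/627
seg 1: a=2, c=M1/2=193/627, d=(M2−M1)/(6·3)=-43/1881, b=Δ1−h1·(2M1+M2)/6=-32/627
seg 2: a=4, c=M2/2=64/627, d=(M3−M2)/(6·3)=-38/297, b=Δ2−h2·(2M2+M3)/6=739/627
seg 3: a=5, c=M3/2=-658/627, d=(M4−M3)/(6·3)=518/1881, b=Δ3−h3·(2M3+M4)/6=-1043/627
seg 4: a=-2, c=M4/2=896/627, d=(M5−M4)/(6·3)=-896/5643, b=Δ4−h4·(2M4+M5)/6=-329/627
t_q=39/4 → seg 3, τ=3/4; S=5+-1043/627·τ+-658/627·τ²+518/1881·τ³=21925/6688

  seg 0: a=4 b=-611/627 c=0 d=193/5643
  seg 1: a=2 b=-32/627 c=193/627 d=-43/1881
  seg 2: a=4 b=739/627 c=64/627 d=-38/297
  seg 3: a=5 b=-1043/627 c=-658/627 d=518/1881
  seg 4: a=-2 b=-329/627 c=896/627 d=-896/5643
S(39/4) = 21925/6688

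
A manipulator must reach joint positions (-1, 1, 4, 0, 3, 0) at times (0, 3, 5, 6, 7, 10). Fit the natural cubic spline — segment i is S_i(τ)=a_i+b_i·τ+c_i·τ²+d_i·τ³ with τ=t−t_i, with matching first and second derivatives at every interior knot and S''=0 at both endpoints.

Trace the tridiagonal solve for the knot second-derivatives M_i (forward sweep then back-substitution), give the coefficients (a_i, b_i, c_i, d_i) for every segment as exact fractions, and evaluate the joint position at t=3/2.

  seg 0: a=-1 b=-181/414 c=0 d=457/3726
  seg 1: a=1 b=595/207 c=457/414 d=-1483/1656
  seg 2: a=4 b=-159/46 c=-3535/828 d=3085/828
  seg 3: a=0 b=-677/828 c=1430/207 d=-853/276
  seg 4: a=3 b=1543/414 c=-1957/828 d=1957/7452
S(3/2) = -457/368

Δ: Δ0=2/3, Δ1=3/2, Δ2=-4, Δ3=3, Δ4=-1
row 1: diag=10, rhs=5; c'=1/5, d'=1/2
row 2: denom=6−2·1/5=28/5; d'=(-33−2·1/2)/(28/5)=-85/14
row 3: denom=4−1·5/28=107/28; d'=(42−1·-85/14)/(107/28)=1346/107
row 4: denom=8−1·28/107=828/107; d'=(-24−1·1346/107)/(828/107)=-1957/414
back: M4=-1957/414
back: M3=1346/107−28/107·-1957/414=2860/207
back: M2=-85/14−5/28·2860/207=-3535/414
back: M1=1/2−1/5·-3535/414=457/207
M: M0=0, M1=457/207, M2=-3535/414, M3=2860/207, M4=-1957/414, M5=0
seg 0: a=-1, c=M0/2=0, d=(M1−M0)/(6·3)=457/3726, b=Δ0−h0·(2M0+M1)/6=-181/414
seg 1: a=1, c=M1/2=457/414, d=(M2−M1)/(6·2)=-1483/1656, b=Δ1−h1·(2M1+M2)/6=595/207
seg 2: a=4, c=M2/2=-3535/828, d=(M3−M2)/(6·1)=3085/828, b=Δ2−h2·(2M2+M3)/6=-159/46
seg 3: a=0, c=M3/2=1430/207, d=(M4−M3)/(6·1)=-853/276, b=Δ3−h3·(2M3+M4)/6=-677/828
seg 4: a=3, c=M4/2=-1957/828, d=(M5−M4)/(6·3)=1957/7452, b=Δ4−h4·(2M4+M5)/6=1543/414
t_q=3/2 → seg 0, τ=3/2; S=-1+-181/414·τ+0·τ²+457/3726·τ³=-457/368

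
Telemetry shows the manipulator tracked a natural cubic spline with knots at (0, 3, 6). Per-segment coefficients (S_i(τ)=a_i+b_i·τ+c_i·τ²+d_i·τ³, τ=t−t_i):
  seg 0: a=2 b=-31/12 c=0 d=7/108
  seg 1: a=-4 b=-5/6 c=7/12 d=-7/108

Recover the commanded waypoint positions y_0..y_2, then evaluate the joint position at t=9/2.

y_0=2 y_1=-4 y_2=-3
S(9/2) = -133/32

y_0 = S_0(0) = a_0 = 2
y_1 = S_1(0) = a_1 = -4
y_2 = S_1(3) = -3
t_q=9/2 is in segment 1 (τ=3/2); S_1(τ)=-133/32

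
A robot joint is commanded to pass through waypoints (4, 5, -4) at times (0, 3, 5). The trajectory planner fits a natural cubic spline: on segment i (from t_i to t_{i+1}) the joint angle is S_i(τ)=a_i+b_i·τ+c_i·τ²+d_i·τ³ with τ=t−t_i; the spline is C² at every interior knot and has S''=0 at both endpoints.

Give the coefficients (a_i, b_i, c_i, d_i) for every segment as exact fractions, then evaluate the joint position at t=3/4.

  seg 0: a=4 b=107/60 c=0 d=-29/180
  seg 1: a=5 b=-77/30 c=-29/20 d=29/120
S(3/4) = 1349/256

Δ: Δ0=1/3, Δ1=-9/2
row 1: diag=10, rhs=-29; c'=1/5, d'=-29/10
back: M1=-29/10
M: M0=0, M1=-29/10, M2=0
seg 0: a=4, c=M0/2=0, d=(M1−M0)/(6·3)=-29/180, b=Δ0−h0·(2M0+M1)/6=107/60
seg 1: a=5, c=M1/2=-29/20, d=(M2−M1)/(6·2)=29/120, b=Δ1−h1·(2M1+M2)/6=-77/30
t_q=3/4 → seg 0, τ=3/4; S=4+107/60·τ+0·τ²+-29/180·τ³=1349/256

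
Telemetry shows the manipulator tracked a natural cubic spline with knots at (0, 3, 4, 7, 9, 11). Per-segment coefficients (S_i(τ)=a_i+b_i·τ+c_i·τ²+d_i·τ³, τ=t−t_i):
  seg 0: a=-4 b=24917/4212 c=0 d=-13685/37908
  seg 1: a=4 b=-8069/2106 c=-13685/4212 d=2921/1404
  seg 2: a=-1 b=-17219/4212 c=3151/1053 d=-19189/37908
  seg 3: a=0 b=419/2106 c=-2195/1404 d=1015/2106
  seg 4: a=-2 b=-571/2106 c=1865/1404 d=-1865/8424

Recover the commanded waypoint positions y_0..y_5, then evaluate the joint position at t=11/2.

y_0 = S_0(0) = a_0 = -4
y_1 = S_1(0) = a_1 = 4
y_2 = S_2(0) = a_2 = -1
y_3 = S_3(0) = a_3 = 0
y_4 = S_4(0) = a_4 = -2
y_5 = S_4(2) = 1
t_q=11/2 is in segment 2 (τ=3/2); S_2(τ)=-607/288

y_0=-4 y_1=4 y_2=-1 y_3=0 y_4=-2 y_5=1
S(11/2) = -607/288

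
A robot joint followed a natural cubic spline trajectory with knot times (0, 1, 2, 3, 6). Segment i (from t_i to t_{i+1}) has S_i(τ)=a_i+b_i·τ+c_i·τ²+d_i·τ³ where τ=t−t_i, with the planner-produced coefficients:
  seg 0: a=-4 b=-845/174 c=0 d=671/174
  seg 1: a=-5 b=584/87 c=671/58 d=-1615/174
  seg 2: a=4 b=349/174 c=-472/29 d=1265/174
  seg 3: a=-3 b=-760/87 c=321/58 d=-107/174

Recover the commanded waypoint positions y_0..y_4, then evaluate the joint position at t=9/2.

y_0=-4 y_1=-5 y_2=4 y_3=-3 y_4=4
S(9/2) = -2657/464

y_0 = S_0(0) = a_0 = -4
y_1 = S_1(0) = a_1 = -5
y_2 = S_2(0) = a_2 = 4
y_3 = S_3(0) = a_3 = -3
y_4 = S_3(3) = 4
t_q=9/2 is in segment 3 (τ=3/2); S_3(τ)=-2657/464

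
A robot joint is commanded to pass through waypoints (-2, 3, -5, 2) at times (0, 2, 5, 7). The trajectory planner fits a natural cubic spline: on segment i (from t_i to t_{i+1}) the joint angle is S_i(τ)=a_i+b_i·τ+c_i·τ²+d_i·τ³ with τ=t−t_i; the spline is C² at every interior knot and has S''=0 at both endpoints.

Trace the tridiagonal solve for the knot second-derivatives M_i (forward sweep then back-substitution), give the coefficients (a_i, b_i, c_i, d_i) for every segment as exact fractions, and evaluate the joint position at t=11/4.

Δ: Δ0=5/2, Δ1=-8/3, Δ2=7/2
row 1: diag=10, rhs=-31; c'=3/10, d'=-31/10
row 2: denom=10−3·3/10=91/10; d'=(37−3·-31/10)/(91/10)=463/91
back: M2=463/91
back: M1=-31/10−3/10·463/91=-421/91
M: M0=0, M1=-421/91, M2=463/91, M3=0
seg 0: a=-2, c=M0/2=0, d=(M1−M0)/(6·2)=-421/1092, b=Δ0−h0·(2M0+M1)/6=2207/546
seg 1: a=3, c=M1/2=-421/182, d=(M2−M1)/(6·3)=34/63, b=Δ1−h1·(2M1+M2)/6=-319/546
seg 2: a=-5, c=M2/2=463/182, d=(M3−M2)/(6·2)=-463/1092, b=Δ2−h2·(2M2+M3)/6=59/546
t_q=11/4 → seg 1, τ=3/4; S=3+-319/546·τ+-421/182·τ²+34/63·τ³=2167/1456

  seg 0: a=-2 b=2207/546 c=0 d=-421/1092
  seg 1: a=3 b=-319/546 c=-421/182 d=34/63
  seg 2: a=-5 b=59/546 c=463/182 d=-463/1092
S(11/4) = 2167/1456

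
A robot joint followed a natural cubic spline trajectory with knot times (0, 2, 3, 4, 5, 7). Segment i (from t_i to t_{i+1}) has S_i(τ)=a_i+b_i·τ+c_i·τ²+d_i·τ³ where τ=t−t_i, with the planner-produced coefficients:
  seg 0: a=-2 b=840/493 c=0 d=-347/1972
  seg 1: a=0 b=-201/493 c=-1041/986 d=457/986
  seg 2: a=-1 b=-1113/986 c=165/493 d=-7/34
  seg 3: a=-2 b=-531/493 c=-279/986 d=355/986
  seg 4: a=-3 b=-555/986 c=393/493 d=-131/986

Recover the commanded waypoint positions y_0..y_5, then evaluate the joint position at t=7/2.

y_0 = S_0(0) = a_0 = -2
y_1 = S_1(0) = a_1 = 0
y_2 = S_2(0) = a_2 = -1
y_3 = S_3(0) = a_3 = -2
y_4 = S_4(0) = a_4 = -3
y_5 = S_4(2) = -2
t_q=7/2 is in segment 2 (τ=1/2); S_2(τ)=-699/464

y_0=-2 y_1=0 y_2=-1 y_3=-2 y_4=-3 y_5=-2
S(7/2) = -699/464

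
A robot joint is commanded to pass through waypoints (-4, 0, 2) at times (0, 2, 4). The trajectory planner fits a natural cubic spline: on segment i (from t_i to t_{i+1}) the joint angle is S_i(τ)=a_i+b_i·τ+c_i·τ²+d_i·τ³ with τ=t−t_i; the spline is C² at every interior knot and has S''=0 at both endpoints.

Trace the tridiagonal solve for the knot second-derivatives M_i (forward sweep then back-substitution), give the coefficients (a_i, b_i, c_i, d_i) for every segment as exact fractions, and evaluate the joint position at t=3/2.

Δ: Δ0=2, Δ1=1
row 1: diag=8, rhs=-6; c'=1/4, d'=-3/4
back: M1=-3/4
M: M0=0, M1=-3/4, M2=0
seg 0: a=-4, c=M0/2=0, d=(M1−M0)/(6·2)=-1/16, b=Δ0−h0·(2M0+M1)/6=9/4
seg 1: a=0, c=M1/2=-3/8, d=(M2−M1)/(6·2)=1/16, b=Δ1−h1·(2M1+M2)/6=3/2
t_q=3/2 → seg 0, τ=3/2; S=-4+9/4·τ+0·τ²+-1/16·τ³=-107/128

  seg 0: a=-4 b=9/4 c=0 d=-1/16
  seg 1: a=0 b=3/2 c=-3/8 d=1/16
S(3/2) = -107/128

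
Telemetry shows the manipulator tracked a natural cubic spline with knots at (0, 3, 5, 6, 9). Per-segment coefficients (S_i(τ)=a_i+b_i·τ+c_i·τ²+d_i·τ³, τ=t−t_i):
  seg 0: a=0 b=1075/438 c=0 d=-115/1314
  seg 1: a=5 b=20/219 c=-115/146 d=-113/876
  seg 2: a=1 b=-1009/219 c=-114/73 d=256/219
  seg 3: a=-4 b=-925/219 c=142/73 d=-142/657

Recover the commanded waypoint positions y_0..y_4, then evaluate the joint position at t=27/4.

y_0 = S_0(0) = a_0 = 0
y_1 = S_1(0) = a_1 = 5
y_2 = S_2(0) = a_2 = 1
y_3 = S_3(0) = a_3 = -4
y_4 = S_3(3) = -5
t_q=27/4 is in segment 3 (τ=3/4); S_3(τ)=-14401/2336

y_0=0 y_1=5 y_2=1 y_3=-4 y_4=-5
S(27/4) = -14401/2336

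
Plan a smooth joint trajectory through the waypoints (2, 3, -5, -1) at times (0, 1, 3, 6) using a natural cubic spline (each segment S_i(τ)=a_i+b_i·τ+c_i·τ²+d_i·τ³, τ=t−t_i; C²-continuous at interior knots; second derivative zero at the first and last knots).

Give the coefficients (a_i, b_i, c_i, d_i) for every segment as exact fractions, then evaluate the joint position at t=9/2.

  seg 0: a=2 b=25/12 c=0 d=-13/12
  seg 1: a=3 b=-7/6 c=-13/4 d=11/12
  seg 2: a=-5 b=-19/6 c=9/4 d=-1/4
S(9/2) = -177/32

Δ: Δ0=1, Δ1=-4, Δ2=4/3
row 1: diag=6, rhs=-30; c'=1/3, d'=-5
row 2: denom=10−2·1/3=28/3; d'=(32−2·-5)/(28/3)=9/2
back: M2=9/2
back: M1=-5−1/3·9/2=-13/2
M: M0=0, M1=-13/2, M2=9/2, M3=0
seg 0: a=2, c=M0/2=0, d=(M1−M0)/(6·1)=-13/12, b=Δ0−h0·(2M0+M1)/6=25/12
seg 1: a=3, c=M1/2=-13/4, d=(M2−M1)/(6·2)=11/12, b=Δ1−h1·(2M1+M2)/6=-7/6
seg 2: a=-5, c=M2/2=9/4, d=(M3−M2)/(6·3)=-1/4, b=Δ2−h2·(2M2+M3)/6=-19/6
t_q=9/2 → seg 2, τ=3/2; S=-5+-19/6·τ+9/4·τ²+-1/4·τ³=-177/32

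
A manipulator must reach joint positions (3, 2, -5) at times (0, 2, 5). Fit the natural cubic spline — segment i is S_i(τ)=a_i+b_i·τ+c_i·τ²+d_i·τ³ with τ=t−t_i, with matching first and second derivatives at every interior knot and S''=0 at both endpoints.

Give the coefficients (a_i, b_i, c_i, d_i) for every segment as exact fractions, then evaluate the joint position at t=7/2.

  seg 0: a=3 b=-2/15 c=0 d=-11/120
  seg 1: a=2 b=-37/30 c=-11/20 d=11/180
S(7/2) = -141/160

Δ: Δ0=-1/2, Δ1=-7/3
row 1: diag=10, rhs=-11; c'=3/10, d'=-11/10
back: M1=-11/10
M: M0=0, M1=-11/10, M2=0
seg 0: a=3, c=M0/2=0, d=(M1−M0)/(6·2)=-11/120, b=Δ0−h0·(2M0+M1)/6=-2/15
seg 1: a=2, c=M1/2=-11/20, d=(M2−M1)/(6·3)=11/180, b=Δ1−h1·(2M1+M2)/6=-37/30
t_q=7/2 → seg 1, τ=3/2; S=2+-37/30·τ+-11/20·τ²+11/180·τ³=-141/160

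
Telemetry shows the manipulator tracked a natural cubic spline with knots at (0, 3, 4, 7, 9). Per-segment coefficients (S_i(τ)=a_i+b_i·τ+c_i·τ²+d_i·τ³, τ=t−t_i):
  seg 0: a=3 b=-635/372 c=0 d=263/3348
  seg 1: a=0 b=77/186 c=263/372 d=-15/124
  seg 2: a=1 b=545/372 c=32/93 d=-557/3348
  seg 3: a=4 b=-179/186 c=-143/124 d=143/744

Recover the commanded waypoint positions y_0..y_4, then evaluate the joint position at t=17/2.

y_0=3 y_1=0 y_2=1 y_3=4 y_4=-1
S(17/2) = 1211/1984

y_0 = S_0(0) = a_0 = 3
y_1 = S_1(0) = a_1 = 0
y_2 = S_2(0) = a_2 = 1
y_3 = S_3(0) = a_3 = 4
y_4 = S_3(2) = -1
t_q=17/2 is in segment 3 (τ=3/2); S_3(τ)=1211/1984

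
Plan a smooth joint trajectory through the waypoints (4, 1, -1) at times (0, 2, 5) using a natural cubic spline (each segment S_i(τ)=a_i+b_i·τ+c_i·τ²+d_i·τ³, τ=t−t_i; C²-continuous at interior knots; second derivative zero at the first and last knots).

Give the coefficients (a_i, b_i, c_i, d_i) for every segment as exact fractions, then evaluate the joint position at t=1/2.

  seg 0: a=4 b=-5/3 c=0 d=1/24
  seg 1: a=1 b=-7/6 c=1/4 d=-1/36
S(1/2) = 203/64

Δ: Δ0=-3/2, Δ1=-2/3
row 1: diag=10, rhs=5; c'=3/10, d'=1/2
back: M1=1/2
M: M0=0, M1=1/2, M2=0
seg 0: a=4, c=M0/2=0, d=(M1−M0)/(6·2)=1/24, b=Δ0−h0·(2M0+M1)/6=-5/3
seg 1: a=1, c=M1/2=1/4, d=(M2−M1)/(6·3)=-1/36, b=Δ1−h1·(2M1+M2)/6=-7/6
t_q=1/2 → seg 0, τ=1/2; S=4+-5/3·τ+0·τ²+1/24·τ³=203/64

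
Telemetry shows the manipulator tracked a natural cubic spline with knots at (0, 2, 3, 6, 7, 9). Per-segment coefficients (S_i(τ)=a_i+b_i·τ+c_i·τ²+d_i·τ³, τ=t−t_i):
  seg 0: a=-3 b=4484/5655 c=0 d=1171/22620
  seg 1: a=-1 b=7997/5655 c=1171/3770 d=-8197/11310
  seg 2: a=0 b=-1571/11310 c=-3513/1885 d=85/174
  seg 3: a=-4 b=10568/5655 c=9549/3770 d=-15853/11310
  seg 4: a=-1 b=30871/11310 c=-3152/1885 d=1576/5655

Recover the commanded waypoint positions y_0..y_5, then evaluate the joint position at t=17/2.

y_0 = S_0(0) = a_0 = -3
y_1 = S_1(0) = a_1 = -1
y_2 = S_2(0) = a_2 = 0
y_3 = S_3(0) = a_3 = -4
y_4 = S_4(0) = a_4 = -1
y_5 = S_4(2) = 0
t_q=17/2 is in segment 4 (τ=3/2); S_4(τ)=411/1508

y_0=-3 y_1=-1 y_2=0 y_3=-4 y_4=-1 y_5=0
S(17/2) = 411/1508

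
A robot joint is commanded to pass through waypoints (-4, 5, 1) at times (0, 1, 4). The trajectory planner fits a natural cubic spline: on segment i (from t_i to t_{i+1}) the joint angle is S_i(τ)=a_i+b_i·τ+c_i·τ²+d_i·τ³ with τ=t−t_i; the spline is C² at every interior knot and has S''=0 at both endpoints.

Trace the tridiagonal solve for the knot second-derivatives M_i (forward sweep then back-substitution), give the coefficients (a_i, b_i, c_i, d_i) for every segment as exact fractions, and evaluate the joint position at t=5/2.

  seg 0: a=-4 b=247/24 c=0 d=-31/24
  seg 1: a=5 b=77/12 c=-31/8 d=31/72
S(5/2) = 471/64

Δ: Δ0=9, Δ1=-4/3
row 1: diag=8, rhs=-62; c'=3/8, d'=-31/4
back: M1=-31/4
M: M0=0, M1=-31/4, M2=0
seg 0: a=-4, c=M0/2=0, d=(M1−M0)/(6·1)=-31/24, b=Δ0−h0·(2M0+M1)/6=247/24
seg 1: a=5, c=M1/2=-31/8, d=(M2−M1)/(6·3)=31/72, b=Δ1−h1·(2M1+M2)/6=77/12
t_q=5/2 → seg 1, τ=3/2; S=5+77/12·τ+-31/8·τ²+31/72·τ³=471/64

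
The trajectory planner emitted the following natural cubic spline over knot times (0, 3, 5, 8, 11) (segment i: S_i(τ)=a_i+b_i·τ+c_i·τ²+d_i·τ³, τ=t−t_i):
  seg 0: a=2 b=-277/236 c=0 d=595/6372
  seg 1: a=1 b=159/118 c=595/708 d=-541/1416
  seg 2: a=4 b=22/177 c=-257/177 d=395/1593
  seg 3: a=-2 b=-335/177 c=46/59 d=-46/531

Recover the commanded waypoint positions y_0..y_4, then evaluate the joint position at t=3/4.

y_0 = S_0(0) = a_0 = 2
y_1 = S_1(0) = a_1 = 1
y_2 = S_2(0) = a_2 = 4
y_3 = S_3(0) = a_3 = -2
y_4 = S_3(3) = -3
t_q=3/4 is in segment 0 (τ=3/4); S_0(τ)=17507/15104

y_0=2 y_1=1 y_2=4 y_3=-2 y_4=-3
S(3/4) = 17507/15104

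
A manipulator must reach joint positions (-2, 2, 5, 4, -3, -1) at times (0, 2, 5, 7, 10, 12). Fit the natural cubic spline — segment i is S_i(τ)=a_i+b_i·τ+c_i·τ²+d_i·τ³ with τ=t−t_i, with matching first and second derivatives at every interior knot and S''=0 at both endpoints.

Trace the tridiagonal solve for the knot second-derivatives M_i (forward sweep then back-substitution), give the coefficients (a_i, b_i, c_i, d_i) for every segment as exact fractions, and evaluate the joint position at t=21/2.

  seg 0: a=-2 b=17023/7881 c=0 d=-1261/31524
  seg 1: a=2 b=13240/7881 c=-1261/5254 d=631/141858
  seg 2: a=5 b=5675/15762 c=-1576/7881 d=-49/426
  seg 3: a=4 b=-9563/5254 c=-7015/7881 d=34001/141858
  seg 4: a=-3 b=-1811/2627 c=6657/5254 d=-2219/10508
S(21/2) = -256759/84064

Δ: Δ0=2, Δ1=1, Δ2=-1/2, Δ3=-7/3, Δ4=1
row 1: diag=10, rhs=-6; c'=3/10, d'=-3/5
row 2: denom=10−3·3/10=91/10; d'=(-9−3·-3/5)/(91/10)=-72/91
row 3: denom=10−2·20/91=870/91; d'=(-11−2·-72/91)/(870/91)=-857/870
row 4: denom=10−3·91/290=2627/290; d'=(20−3·-857/870)/(2627/290)=6657/2627
back: M4=6657/2627
back: M3=-857/870−91/290·6657/2627=-14030/7881
back: M2=-72/91−20/91·-14030/7881=-3152/7881
back: M1=-3/5−3/10·-3152/7881=-1261/2627
M: M0=0, M1=-1261/2627, M2=-3152/7881, M3=-14030/7881, M4=6657/2627, M5=0
seg 0: a=-2, c=M0/2=0, d=(M1−M0)/(6·2)=-1261/31524, b=Δ0−h0·(2M0+M1)/6=17023/7881
seg 1: a=2, c=M1/2=-1261/5254, d=(M2−M1)/(6·3)=631/141858, b=Δ1−h1·(2M1+M2)/6=13240/7881
seg 2: a=5, c=M2/2=-1576/7881, d=(M3−M2)/(6·2)=-49/426, b=Δ2−h2·(2M2+M3)/6=5675/15762
seg 3: a=4, c=M3/2=-7015/7881, d=(M4−M3)/(6·3)=34001/141858, b=Δ3−h3·(2M3+M4)/6=-9563/5254
seg 4: a=-3, c=M4/2=6657/5254, d=(M5−M4)/(6·2)=-2219/10508, b=Δ4−h4·(2M4+M5)/6=-1811/2627
t_q=21/2 → seg 4, τ=1/2; S=-3+-1811/2627·τ+6657/5254·τ²+-2219/10508·τ³=-256759/84064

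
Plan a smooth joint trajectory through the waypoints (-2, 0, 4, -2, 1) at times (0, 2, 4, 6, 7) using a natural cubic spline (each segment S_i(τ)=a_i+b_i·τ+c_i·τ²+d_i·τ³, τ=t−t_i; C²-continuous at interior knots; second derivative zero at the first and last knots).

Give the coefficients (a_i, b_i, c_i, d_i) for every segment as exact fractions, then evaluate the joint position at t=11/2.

  seg 0: a=-2 b=9/41 c=0 d=8/41
  seg 1: a=0 b=105/41 c=48/41 d=-119/164
  seg 2: a=4 b=-60/41 c=-261/82 d=99/82
  seg 3: a=-2 b=12/41 c=333/82 d=-111/82
S(11/2) = -841/656

Δ: Δ0=1, Δ1=2, Δ2=-3, Δ3=3
row 1: diag=8, rhs=6; c'=1/4, d'=3/4
row 2: denom=8−2·1/4=15/2; d'=(-30−2·3/4)/(15/2)=-21/5
row 3: denom=6−2·4/15=82/15; d'=(36−2·-21/5)/(82/15)=333/41
back: M3=333/41
back: M2=-21/5−4/15·333/41=-261/41
back: M1=3/4−1/4·-261/41=96/41
M: M0=0, M1=96/41, M2=-261/41, M3=333/41, M4=0
seg 0: a=-2, c=M0/2=0, d=(M1−M0)/(6·2)=8/41, b=Δ0−h0·(2M0+M1)/6=9/41
seg 1: a=0, c=M1/2=48/41, d=(M2−M1)/(6·2)=-119/164, b=Δ1−h1·(2M1+M2)/6=105/41
seg 2: a=4, c=M2/2=-261/82, d=(M3−M2)/(6·2)=99/82, b=Δ2−h2·(2M2+M3)/6=-60/41
seg 3: a=-2, c=M3/2=333/82, d=(M4−M3)/(6·1)=-111/82, b=Δ3−h3·(2M3+M4)/6=12/41
t_q=11/2 → seg 2, τ=3/2; S=4+-60/41·τ+-261/82·τ²+99/82·τ³=-841/656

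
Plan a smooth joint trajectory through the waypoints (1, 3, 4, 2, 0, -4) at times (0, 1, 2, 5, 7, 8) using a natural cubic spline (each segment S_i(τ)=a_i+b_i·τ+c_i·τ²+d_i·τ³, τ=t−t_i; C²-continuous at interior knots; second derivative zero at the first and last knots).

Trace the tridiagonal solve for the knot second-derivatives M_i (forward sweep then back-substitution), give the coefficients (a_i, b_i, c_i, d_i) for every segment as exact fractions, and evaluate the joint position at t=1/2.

  seg 0: a=1 b=4993/2280 c=0 d=-433/2280
  seg 1: a=3 b=1847/1140 c=-433/760 d=-23/456
  seg 2: a=4 b=751/2280 c=-137/190 d=887/6840
  seg 3: a=2 b=-113/228 c=339/760 d=-199/570
  seg 4: a=0 b=-3307/1140 c=-1253/760 d=1253/2280
S(1/2) = 12593/6080

Δ: Δ0=2, Δ1=1, Δ2=-2/3, Δ3=-1, Δ4=-4
row 1: diag=4, rhs=-6; c'=1/4, d'=-3/2
row 2: denom=8−1·1/4=31/4; d'=(-10−1·-3/2)/(31/4)=-34/31
row 3: denom=10−3·12/31=274/31; d'=(-2−3·-34/31)/(274/31)=20/137
row 4: denom=6−2·31/137=760/137; d'=(-18−2·20/137)/(760/137)=-1253/380
back: M4=-1253/380
back: M3=20/137−31/137·-1253/380=339/380
back: M2=-34/31−12/31·339/380=-137/95
back: M1=-3/2−1/4·-137/95=-433/380
M: M0=0, M1=-433/380, M2=-137/95, M3=339/380, M4=-1253/380, M5=0
seg 0: a=1, c=M0/2=0, d=(M1−M0)/(6·1)=-433/2280, b=Δ0−h0·(2M0+M1)/6=4993/2280
seg 1: a=3, c=M1/2=-433/760, d=(M2−M1)/(6·1)=-23/456, b=Δ1−h1·(2M1+M2)/6=1847/1140
seg 2: a=4, c=M2/2=-137/190, d=(M3−M2)/(6·3)=887/6840, b=Δ2−h2·(2M2+M3)/6=751/2280
seg 3: a=2, c=M3/2=339/760, d=(M4−M3)/(6·2)=-199/570, b=Δ3−h3·(2M3+M4)/6=-113/228
seg 4: a=0, c=M4/2=-1253/760, d=(M5−M4)/(6·1)=1253/2280, b=Δ4−h4·(2M4+M5)/6=-3307/1140
t_q=1/2 → seg 0, τ=1/2; S=1+4993/2280·τ+0·τ²+-433/2280·τ³=12593/6080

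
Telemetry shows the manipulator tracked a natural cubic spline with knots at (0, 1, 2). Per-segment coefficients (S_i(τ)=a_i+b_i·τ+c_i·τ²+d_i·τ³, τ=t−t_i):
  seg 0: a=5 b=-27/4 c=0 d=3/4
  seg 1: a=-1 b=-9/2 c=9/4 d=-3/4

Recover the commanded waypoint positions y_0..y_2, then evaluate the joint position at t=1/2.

y_0=5 y_1=-1 y_2=-4
S(1/2) = 55/32

y_0 = S_0(0) = a_0 = 5
y_1 = S_1(0) = a_1 = -1
y_2 = S_1(1) = -4
t_q=1/2 is in segment 0 (τ=1/2); S_0(τ)=55/32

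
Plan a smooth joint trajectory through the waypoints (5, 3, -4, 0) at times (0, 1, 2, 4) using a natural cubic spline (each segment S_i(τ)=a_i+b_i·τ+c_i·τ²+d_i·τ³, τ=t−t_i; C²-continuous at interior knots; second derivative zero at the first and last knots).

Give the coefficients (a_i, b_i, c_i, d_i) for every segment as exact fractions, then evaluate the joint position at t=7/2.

  seg 0: a=5 b=-7/23 c=0 d=-39/23
  seg 1: a=3 b=-124/23 c=-117/23 d=80/23
  seg 2: a=-4 b=-118/23 c=123/23 d=-41/46
S(7/2) = -983/368

Δ: Δ0=-2, Δ1=-7, Δ2=2
row 1: diag=4, rhs=-30; c'=1/4, d'=-15/2
row 2: denom=6−1·1/4=23/4; d'=(54−1·-15/2)/(23/4)=246/23
back: M2=246/23
back: M1=-15/2−1/4·246/23=-234/23
M: M0=0, M1=-234/23, M2=246/23, M3=0
seg 0: a=5, c=M0/2=0, d=(M1−M0)/(6·1)=-39/23, b=Δ0−h0·(2M0+M1)/6=-7/23
seg 1: a=3, c=M1/2=-117/23, d=(M2−M1)/(6·1)=80/23, b=Δ1−h1·(2M1+M2)/6=-124/23
seg 2: a=-4, c=M2/2=123/23, d=(M3−M2)/(6·2)=-41/46, b=Δ2−h2·(2M2+M3)/6=-118/23
t_q=7/2 → seg 2, τ=3/2; S=-4+-118/23·τ+123/23·τ²+-41/46·τ³=-983/368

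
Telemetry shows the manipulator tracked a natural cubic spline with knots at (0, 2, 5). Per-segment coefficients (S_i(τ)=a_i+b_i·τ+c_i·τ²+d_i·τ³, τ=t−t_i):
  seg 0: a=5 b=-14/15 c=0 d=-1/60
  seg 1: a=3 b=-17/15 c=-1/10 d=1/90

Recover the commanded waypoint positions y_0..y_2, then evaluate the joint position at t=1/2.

y_0=5 y_1=3 y_2=-1
S(1/2) = 145/32

y_0 = S_0(0) = a_0 = 5
y_1 = S_1(0) = a_1 = 3
y_2 = S_1(3) = -1
t_q=1/2 is in segment 0 (τ=1/2); S_0(τ)=145/32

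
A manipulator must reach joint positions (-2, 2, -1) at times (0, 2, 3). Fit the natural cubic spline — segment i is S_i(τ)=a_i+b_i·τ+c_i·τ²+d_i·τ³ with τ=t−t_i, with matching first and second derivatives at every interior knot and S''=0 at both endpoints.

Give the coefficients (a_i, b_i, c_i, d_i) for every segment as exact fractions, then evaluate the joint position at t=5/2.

Δ: Δ0=2, Δ1=-3
row 1: diag=6, rhs=-30; c'=1/6, d'=-5
back: M1=-5
M: M0=0, M1=-5, M2=0
seg 0: a=-2, c=M0/2=0, d=(M1−M0)/(6·2)=-5/12, b=Δ0−h0·(2M0+M1)/6=11/3
seg 1: a=2, c=M1/2=-5/2, d=(M2−M1)/(6·1)=5/6, b=Δ1−h1·(2M1+M2)/6=-4/3
t_q=5/2 → seg 1, τ=1/2; S=2+-4/3·τ+-5/2·τ²+5/6·τ³=13/16

  seg 0: a=-2 b=11/3 c=0 d=-5/12
  seg 1: a=2 b=-4/3 c=-5/2 d=5/6
S(5/2) = 13/16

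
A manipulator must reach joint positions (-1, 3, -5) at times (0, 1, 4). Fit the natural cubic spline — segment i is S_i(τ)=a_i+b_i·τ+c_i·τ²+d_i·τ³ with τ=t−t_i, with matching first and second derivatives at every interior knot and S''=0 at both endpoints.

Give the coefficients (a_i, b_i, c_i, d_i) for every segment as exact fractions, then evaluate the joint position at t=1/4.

Δ: Δ0=4, Δ1=-8/3
row 1: diag=8, rhs=-40; c'=3/8, d'=-5
back: M1=-5
M: M0=0, M1=-5, M2=0
seg 0: a=-1, c=M0/2=0, d=(M1−M0)/(6·1)=-5/6, b=Δ0−h0·(2M0+M1)/6=29/6
seg 1: a=3, c=M1/2=-5/2, d=(M2−M1)/(6·3)=5/18, b=Δ1−h1·(2M1+M2)/6=7/3
t_q=1/4 → seg 0, τ=1/4; S=-1+29/6·τ+0·τ²+-5/6·τ³=25/128

  seg 0: a=-1 b=29/6 c=0 d=-5/6
  seg 1: a=3 b=7/3 c=-5/2 d=5/18
S(1/4) = 25/128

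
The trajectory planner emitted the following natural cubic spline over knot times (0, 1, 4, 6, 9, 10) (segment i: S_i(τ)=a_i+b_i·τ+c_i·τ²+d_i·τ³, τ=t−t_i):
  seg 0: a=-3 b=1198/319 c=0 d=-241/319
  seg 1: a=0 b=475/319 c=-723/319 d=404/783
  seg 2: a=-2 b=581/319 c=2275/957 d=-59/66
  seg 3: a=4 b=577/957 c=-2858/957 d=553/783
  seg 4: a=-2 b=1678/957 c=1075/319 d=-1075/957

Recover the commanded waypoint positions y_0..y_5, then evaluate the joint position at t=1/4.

y_0 = S_0(0) = a_0 = -3
y_1 = S_1(0) = a_1 = 0
y_2 = S_2(0) = a_2 = -2
y_3 = S_3(0) = a_3 = 4
y_4 = S_4(0) = a_4 = -2
y_5 = S_4(1) = 2
t_q=1/4 is in segment 0 (τ=1/4); S_0(τ)=-42321/20416

y_0=-3 y_1=0 y_2=-2 y_3=4 y_4=-2 y_5=2
S(1/4) = -42321/20416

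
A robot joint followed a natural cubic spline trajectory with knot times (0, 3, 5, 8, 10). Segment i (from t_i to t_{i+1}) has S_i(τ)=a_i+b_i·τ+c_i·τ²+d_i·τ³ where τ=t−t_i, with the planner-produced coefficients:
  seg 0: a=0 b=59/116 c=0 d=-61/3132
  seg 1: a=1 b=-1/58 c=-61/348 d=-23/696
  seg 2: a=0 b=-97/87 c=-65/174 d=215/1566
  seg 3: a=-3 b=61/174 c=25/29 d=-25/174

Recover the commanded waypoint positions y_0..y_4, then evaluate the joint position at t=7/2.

y_0 = S_0(0) = a_0 = 0
y_1 = S_1(0) = a_1 = 1
y_2 = S_2(0) = a_2 = 0
y_3 = S_3(0) = a_3 = -3
y_4 = S_3(2) = 0
t_q=7/2 is in segment 1 (τ=1/2); S_1(τ)=1751/1856

y_0=0 y_1=1 y_2=0 y_3=-3 y_4=0
S(7/2) = 1751/1856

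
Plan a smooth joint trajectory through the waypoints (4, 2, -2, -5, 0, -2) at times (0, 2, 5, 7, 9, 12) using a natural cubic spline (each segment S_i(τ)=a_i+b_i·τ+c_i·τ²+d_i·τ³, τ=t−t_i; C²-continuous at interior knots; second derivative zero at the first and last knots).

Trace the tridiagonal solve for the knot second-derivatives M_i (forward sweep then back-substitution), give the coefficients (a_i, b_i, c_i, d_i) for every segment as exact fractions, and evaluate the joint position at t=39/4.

  seg 0: a=4 b=-1667/1629 c=0 d=19/3258
  seg 1: a=2 b=-1553/1629 c=19/543 d=-790/14661
  seg 2: a=-2 b=-3581/1629 c=-733/1629 d=5207/13032
  seg 3: a=-5 b=865/1086 c=12689/6516 d=-7139/13032
  seg 4: a=0 b=3278/1629 c=-2182/1629 d=2182/14661
S(39/4) = 4741/5792

Δ: Δ0=-1, Δ1=-4/3, Δ2=-3/2, Δ3=5/2, Δ4=-2/3
row 1: diag=10, rhs=-2; c'=3/10, d'=-1/5
row 2: denom=10−3·3/10=91/10; d'=(-1−3·-1/5)/(91/10)=-4/91
row 3: denom=8−2·20/91=688/91; d'=(24−2·-4/91)/(688/91)=137/43
row 4: denom=10−2·91/344=1629/172; d'=(-19−2·137/43)/(1629/172)=-4364/1629
back: M4=-4364/1629
back: M3=137/43−91/344·-4364/1629=12689/3258
back: M2=-4/91−20/91·12689/3258=-1466/1629
back: M1=-1/5−3/10·-1466/1629=38/543
M: M0=0, M1=38/543, M2=-1466/1629, M3=12689/3258, M4=-4364/1629, M5=0
seg 0: a=4, c=M0/2=0, d=(M1−M0)/(6·2)=19/3258, b=Δ0−h0·(2M0+M1)/6=-1667/1629
seg 1: a=2, c=M1/2=19/543, d=(M2−M1)/(6·3)=-790/14661, b=Δ1−h1·(2M1+M2)/6=-1553/1629
seg 2: a=-2, c=M2/2=-733/1629, d=(M3−M2)/(6·2)=5207/13032, b=Δ2−h2·(2M2+M3)/6=-3581/1629
seg 3: a=-5, c=M3/2=12689/6516, d=(M4−M3)/(6·2)=-7139/13032, b=Δ3−h3·(2M3+M4)/6=865/1086
seg 4: a=0, c=M4/2=-2182/1629, d=(M5−M4)/(6·3)=2182/14661, b=Δ4−h4·(2M4+M5)/6=3278/1629
t_q=39/4 → seg 4, τ=3/4; S=0+3278/1629·τ+-2182/1629·τ²+2182/14661·τ³=4741/5792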